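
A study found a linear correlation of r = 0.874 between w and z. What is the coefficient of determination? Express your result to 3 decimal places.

0.764

r² = (0.874)² = 0.764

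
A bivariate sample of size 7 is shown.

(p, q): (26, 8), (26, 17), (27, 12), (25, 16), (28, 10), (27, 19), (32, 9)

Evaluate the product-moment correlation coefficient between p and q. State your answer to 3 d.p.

n = 7, Σp = 191, Σq = 91, Σp² = 5243, Σq² = 1295, Σpq = 2455
nΣpq − ΣpΣq = 17185 − 17381 = -196
nΣp² − (Σp)² = 36701 − 36481 = 220; nΣq² − (Σq)² = 9065 − 8281 = 784
r = -196 / √(220 × 784) = -196 / 415.3071 ≈ -0.472

-0.472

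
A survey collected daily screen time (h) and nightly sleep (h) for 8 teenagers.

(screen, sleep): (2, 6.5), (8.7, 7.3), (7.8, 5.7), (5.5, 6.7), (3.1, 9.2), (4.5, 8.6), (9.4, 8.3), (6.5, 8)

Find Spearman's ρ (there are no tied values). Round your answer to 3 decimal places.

Rank screen: 1, 7, 6, 4, 2, 3, 8, 5
Rank sleep: 2, 4, 1, 3, 8, 7, 6, 5
d = rank(screen) − rank(sleep): -1, 3, 5, 1, -6, -4, 2, 0; Σd² = 92
ρ = 1 − 6Σd² / [n(n²−1)] = 1 − 6×92 / (8×63) = 1 − 552/504 ≈ -0.095

-0.095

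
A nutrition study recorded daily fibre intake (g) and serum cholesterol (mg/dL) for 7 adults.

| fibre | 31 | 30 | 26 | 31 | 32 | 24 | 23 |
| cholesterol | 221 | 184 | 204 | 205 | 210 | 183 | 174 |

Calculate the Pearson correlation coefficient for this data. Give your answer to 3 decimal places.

0.732

n = 7, Σx = 197, Σy = 1381, Σx² = 5627, Σy² = 274203, Σxy = 39144
nΣxy − ΣxΣy = 274008 − 272057 = 1951
nΣx² − (Σx)² = 39389 − 38809 = 580; nΣy² − (Σy)² = 1919421 − 1907161 = 12260
r = 1951 / √(580 × 12260) = 1951 / 2666.6083 ≈ 0.732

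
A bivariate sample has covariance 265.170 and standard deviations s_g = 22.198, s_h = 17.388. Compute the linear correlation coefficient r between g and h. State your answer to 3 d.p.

r = Cov(g,h) / (s_g · s_h) = 265.170 / (22.198 × 17.388)
  = 265.170 / 385.9788 ≈ 0.687

0.687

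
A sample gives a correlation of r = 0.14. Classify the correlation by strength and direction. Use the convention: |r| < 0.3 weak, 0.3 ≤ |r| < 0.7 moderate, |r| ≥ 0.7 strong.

weak positive

r = 0.14 > 0 so the relationship is positive.
|r| = 0.14, which falls in the weak range.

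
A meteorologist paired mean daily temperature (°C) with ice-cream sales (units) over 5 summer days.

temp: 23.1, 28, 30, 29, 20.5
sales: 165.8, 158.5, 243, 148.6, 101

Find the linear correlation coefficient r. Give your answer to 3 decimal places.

n = 5, Σx = 130.6, Σy = 816.9, Σx² = 3478.86, Σy² = 143943.85, Σxy = 21937.88
nΣxy − ΣxΣy = 109689.4 − 106687.14 = 3002.26
nΣx² − (Σx)² = 17394.3 − 17056.36 = 337.94; nΣy² − (Σy)² = 719719.25 − 667325.61 = 52393.64
r = 3002.26 / √(337.94 × 52393.64) = 3002.26 / 4207.8387 ≈ 0.713

0.713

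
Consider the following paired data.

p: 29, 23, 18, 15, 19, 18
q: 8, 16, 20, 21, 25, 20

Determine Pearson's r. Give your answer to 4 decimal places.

n = 6, Σp = 122, Σq = 110, Σp² = 2604, Σq² = 2186, Σpq = 2110
nΣpq − ΣpΣq = 12660 − 13420 = -760
nΣp² − (Σp)² = 15624 − 14884 = 740; nΣq² − (Σq)² = 13116 − 12100 = 1016
r = -760 / √(740 × 1016) = -760 / 867.0871 ≈ -0.8765

-0.8765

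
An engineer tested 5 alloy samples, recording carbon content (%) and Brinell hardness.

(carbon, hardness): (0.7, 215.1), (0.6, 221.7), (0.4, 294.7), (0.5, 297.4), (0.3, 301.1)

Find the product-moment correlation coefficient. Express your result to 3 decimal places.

-0.889

n = 5, Σx = 2.5, Σy = 1330, Σx² = 1.35, Σy² = 361374.96, Σxy = 640.5
nΣxy − ΣxΣy = 3202.5 − 3325 = -122.5
nΣx² − (Σx)² = 6.75 − 6.25 = 0.5; nΣy² − (Σy)² = 1806874.8 − 1768900 = 37974.8
r = -122.5 / √(0.5 × 37974.8) = -122.5 / 137.7948 ≈ -0.889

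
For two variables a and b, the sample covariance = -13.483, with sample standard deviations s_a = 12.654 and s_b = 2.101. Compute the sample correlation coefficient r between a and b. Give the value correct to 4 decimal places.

r = Cov(a,b) / (s_a · s_b) = -13.483 / (12.654 × 2.101)
  = -13.483 / 26.5861 ≈ -0.5071

-0.5071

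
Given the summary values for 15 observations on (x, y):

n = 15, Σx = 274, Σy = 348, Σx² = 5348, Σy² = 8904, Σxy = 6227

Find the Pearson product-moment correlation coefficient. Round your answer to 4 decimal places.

-0.2432

r = (nΣxy − ΣxΣy) / √[(nΣx² − (Σx)²)(nΣy² − (Σy)²)]
Numerator: 15×6227 − 274×348 = -1947
Denominator: √[(80220 − 75076)(133560 − 121104)] = √[5144 × 12456] = 8004.6027
r = -1947 / 8004.6027 ≈ -0.2432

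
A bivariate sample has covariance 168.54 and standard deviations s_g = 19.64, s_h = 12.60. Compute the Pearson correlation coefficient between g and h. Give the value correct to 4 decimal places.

0.6811

r = Cov(g,h) / (s_g · s_h) = 168.54 / (19.64 × 12.60)
  = 168.54 / 247.4640 ≈ 0.6811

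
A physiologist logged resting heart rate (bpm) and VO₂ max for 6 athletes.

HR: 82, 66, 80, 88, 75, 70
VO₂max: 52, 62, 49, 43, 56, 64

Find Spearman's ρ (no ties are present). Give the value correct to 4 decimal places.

Rank HR: 5, 1, 4, 6, 3, 2
Rank VO₂max: 3, 5, 2, 1, 4, 6
d = rank(HR) − rank(VO₂max): 2, -4, 2, 5, -1, -4; Σd² = 66
ρ = 1 − 6Σd² / [n(n²−1)] = 1 − 6×66 / (6×35) = 1 − 396/210 ≈ -0.8857

-0.8857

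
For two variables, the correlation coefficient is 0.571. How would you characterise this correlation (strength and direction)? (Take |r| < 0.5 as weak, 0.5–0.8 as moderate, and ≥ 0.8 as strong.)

r = 0.571 > 0 so the relationship is positive.
|r| = 0.571, which falls in the moderate range.

moderate positive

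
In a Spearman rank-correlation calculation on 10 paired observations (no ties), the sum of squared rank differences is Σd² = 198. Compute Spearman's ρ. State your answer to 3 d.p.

ρ = 1 − 6Σd² / [n(n²−1)] = 1 − 6×198 / (10×99)
  = 1 − 1188/990 = 1 − 1.2000 ≈ -0.200

-0.200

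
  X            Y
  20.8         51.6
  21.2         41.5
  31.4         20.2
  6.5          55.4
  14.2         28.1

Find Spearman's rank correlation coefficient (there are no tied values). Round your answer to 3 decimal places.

Rank X: 3, 4, 5, 1, 2
Rank Y: 4, 3, 1, 5, 2
d = rank(X) − rank(Y): -1, 1, 4, -4, 0; Σd² = 34
ρ = 1 − 6Σd² / [n(n²−1)] = 1 − 6×34 / (5×24) = 1 − 204/120 ≈ -0.700

-0.700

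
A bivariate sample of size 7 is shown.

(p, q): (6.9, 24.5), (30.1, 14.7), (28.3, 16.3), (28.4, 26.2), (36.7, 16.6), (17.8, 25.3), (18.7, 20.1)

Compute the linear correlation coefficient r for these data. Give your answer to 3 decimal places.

-0.606

n = 7, Σp = 166.9, Σq = 143.7, Σp² = 4574.49, Σq² = 3088.13, Σpq = 3252.32
nΣpq − ΣpΣq = 22766.24 − 23983.53 = -1217.29
nΣp² − (Σp)² = 32021.43 − 27855.61 = 4165.82; nΣq² − (Σq)² = 21616.91 − 20649.69 = 967.22
r = -1217.29 / √(4165.82 × 967.22) = -1217.29 / 2007.3028 ≈ -0.606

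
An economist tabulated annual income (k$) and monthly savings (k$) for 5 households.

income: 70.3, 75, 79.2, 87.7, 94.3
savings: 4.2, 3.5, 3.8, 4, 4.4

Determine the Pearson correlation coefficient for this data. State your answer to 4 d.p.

n = 5, Σx = 406.5, Σy = 19.9, Σx² = 33423.51, Σy² = 79.69, Σxy = 1624.44
nΣxy − ΣxΣy = 8122.2 − 8089.35 = 32.85
nΣx² − (Σx)² = 167117.55 − 165242.25 = 1875.3; nΣy² − (Σy)² = 398.45 − 396.01 = 2.44
r = 32.85 / √(1875.3 × 2.44) = 32.85 / 67.6442 ≈ 0.4856

0.4856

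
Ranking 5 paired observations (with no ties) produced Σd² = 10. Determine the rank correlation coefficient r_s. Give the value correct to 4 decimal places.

ρ = 1 − 6Σd² / [n(n²−1)] = 1 − 6×10 / (5×24)
  = 1 − 60/120 = 1 − 0.50000 ≈ 0.5000

0.5000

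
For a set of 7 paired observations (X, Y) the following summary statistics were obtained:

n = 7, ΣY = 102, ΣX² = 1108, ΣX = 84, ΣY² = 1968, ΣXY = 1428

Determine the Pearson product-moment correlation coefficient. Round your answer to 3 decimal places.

r = (nΣXY − ΣXΣY) / √[(nΣX² − (ΣX)²)(nΣY² − (ΣY)²)]
Numerator: 7×1428 − 84×102 = 1428
Denominator: √[(7756 − 7056)(13776 − 10404)] = √[700 × 3372] = 1536.3593
r = 1428 / 1536.3593 ≈ 0.929

0.929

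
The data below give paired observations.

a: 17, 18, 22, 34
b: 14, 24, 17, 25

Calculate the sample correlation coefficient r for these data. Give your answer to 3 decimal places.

0.590

n = 4, Σa = 91, Σb = 80, Σa² = 2253, Σb² = 1686, Σab = 1894
nΣab − ΣaΣb = 7576 − 7280 = 296
nΣa² − (Σa)² = 9012 − 8281 = 731; nΣb² − (Σb)² = 6744 − 6400 = 344
r = 296 / √(731 × 344) = 296 / 501.4619 ≈ 0.590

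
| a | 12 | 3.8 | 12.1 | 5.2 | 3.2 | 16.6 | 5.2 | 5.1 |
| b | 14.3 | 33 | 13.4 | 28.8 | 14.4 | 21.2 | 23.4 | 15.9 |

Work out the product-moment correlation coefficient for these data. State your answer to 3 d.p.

-0.348

n = 8, Σa = 63.2, Σb = 164.4, Σa² = 670.74, Σb² = 3759.66, Σab = 1209.67
nΣab − ΣaΣb = 9677.36 − 10390.08 = -712.72
nΣa² − (Σa)² = 5365.92 − 3994.24 = 1371.68; nΣb² − (Σb)² = 30077.28 − 27027.36 = 3049.92
r = -712.72 / √(1371.68 × 3049.92) = -712.72 / 2045.3641 ≈ -0.348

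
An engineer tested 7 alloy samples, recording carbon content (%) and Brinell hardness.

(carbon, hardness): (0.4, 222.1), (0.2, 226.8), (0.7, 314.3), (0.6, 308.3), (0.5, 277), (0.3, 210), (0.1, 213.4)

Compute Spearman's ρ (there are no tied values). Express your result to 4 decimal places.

Rank carbon: 4, 2, 7, 6, 5, 3, 1
Rank hardness: 3, 4, 7, 6, 5, 1, 2
d = rank(carbon) − rank(hardness): 1, -2, 0, 0, 0, 2, -1; Σd² = 10
ρ = 1 − 6Σd² / [n(n²−1)] = 1 − 6×10 / (7×48) = 1 − 60/336 ≈ 0.8214

0.8214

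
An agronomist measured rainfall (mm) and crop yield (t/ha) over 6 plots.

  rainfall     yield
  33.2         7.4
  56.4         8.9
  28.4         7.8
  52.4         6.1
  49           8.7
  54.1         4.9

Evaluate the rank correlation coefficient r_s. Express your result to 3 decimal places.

Rank rainfall: 2, 6, 1, 4, 3, 5
Rank yield: 3, 6, 4, 2, 5, 1
d = rank(rainfall) − rank(yield): -1, 0, -3, 2, -2, 4; Σd² = 34
ρ = 1 − 6Σd² / [n(n²−1)] = 1 − 6×34 / (6×35) = 1 − 204/210 ≈ 0.029

0.029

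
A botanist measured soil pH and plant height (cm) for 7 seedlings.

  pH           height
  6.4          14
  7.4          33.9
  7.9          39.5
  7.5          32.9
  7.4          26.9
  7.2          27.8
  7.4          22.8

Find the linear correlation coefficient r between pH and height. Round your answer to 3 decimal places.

0.898

n = 7, Σx = 51.2, Σy = 197.8, Σx² = 375.74, Σy² = 6004.16, Σxy = 1467.2
nΣxy − ΣxΣy = 10270.4 − 10127.36 = 143.04
nΣx² − (Σx)² = 2630.18 − 2621.44 = 8.74; nΣy² − (Σy)² = 42029.12 − 39124.84 = 2904.28
r = 143.04 / √(8.74 × 2904.28) = 143.04 / 159.3217 ≈ 0.898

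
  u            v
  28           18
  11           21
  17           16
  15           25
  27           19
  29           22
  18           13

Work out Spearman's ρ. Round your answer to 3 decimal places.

-0.107

Rank u: 6, 1, 3, 2, 5, 7, 4
Rank v: 3, 5, 2, 7, 4, 6, 1
d = rank(u) − rank(v): 3, -4, 1, -5, 1, 1, 3; Σd² = 62
ρ = 1 − 6Σd² / [n(n²−1)] = 1 − 6×62 / (7×48) = 1 − 372/336 ≈ -0.107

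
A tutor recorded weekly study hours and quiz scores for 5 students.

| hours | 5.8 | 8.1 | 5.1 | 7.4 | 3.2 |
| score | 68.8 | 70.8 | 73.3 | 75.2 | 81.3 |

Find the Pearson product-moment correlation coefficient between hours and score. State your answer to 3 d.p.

n = 5, Σx = 29.6, Σy = 369.4, Σx² = 190.26, Σy² = 27383.7, Σxy = 2162.99
nΣxy − ΣxΣy = 10814.95 − 10934.24 = -119.29
nΣx² − (Σx)² = 951.3 − 876.16 = 75.14; nΣy² − (Σy)² = 136918.5 − 136456.36 = 462.14
r = -119.29 / √(75.14 × 462.14) = -119.29 / 186.3470 ≈ -0.640

-0.640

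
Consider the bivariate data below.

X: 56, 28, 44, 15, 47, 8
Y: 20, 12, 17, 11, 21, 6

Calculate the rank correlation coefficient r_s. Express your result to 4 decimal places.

Rank X: 6, 3, 4, 2, 5, 1
Rank Y: 5, 3, 4, 2, 6, 1
d = rank(X) − rank(Y): 1, 0, 0, 0, -1, 0; Σd² = 2
ρ = 1 − 6Σd² / [n(n²−1)] = 1 − 6×2 / (6×35) = 1 − 12/210 ≈ 0.9429

0.9429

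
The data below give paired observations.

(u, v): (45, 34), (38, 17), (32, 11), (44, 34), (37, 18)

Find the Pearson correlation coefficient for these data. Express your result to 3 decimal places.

n = 5, Σu = 196, Σv = 114, Σu² = 7798, Σv² = 3046, Σuv = 4690
nΣuv − ΣuΣv = 23450 − 22344 = 1106
nΣu² − (Σu)² = 38990 − 38416 = 574; nΣv² − (Σv)² = 15230 − 12996 = 2234
r = 1106 / √(574 × 2234) = 1106 / 1132.3939 ≈ 0.977

0.977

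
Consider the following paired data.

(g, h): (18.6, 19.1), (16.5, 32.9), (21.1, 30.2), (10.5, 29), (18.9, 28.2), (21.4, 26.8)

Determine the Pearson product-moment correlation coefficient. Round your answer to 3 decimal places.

n = 6, Σg = 107, Σh = 166.2, Σg² = 1988.84, Σh² = 4713.74, Σgh = 2946.33
nΣgh − ΣgΣh = 17677.98 − 17783.4 = -105.42
nΣg² − (Σg)² = 11933.04 − 11449 = 484.04; nΣh² − (Σh)² = 28282.44 − 27622.44 = 660
r = -105.42 / √(484.04 × 660) = -105.42 / 565.2136 ≈ -0.187

-0.187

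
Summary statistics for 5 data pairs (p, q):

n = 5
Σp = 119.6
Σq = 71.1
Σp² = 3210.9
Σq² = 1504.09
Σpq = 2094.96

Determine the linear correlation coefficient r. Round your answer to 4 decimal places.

r = (nΣpq − ΣpΣq) / √[(nΣp² − (Σp)²)(nΣq² − (Σq)²)]
Numerator: 5×2094.96 − 119.6×71.1 = 1971.24
Denominator: √[(16054.5 − 14304.16)(7520.45 − 5055.21)] = √[1750.34 × 2465.24] = 2077.2598
r = 1971.24 / 2077.2598 ≈ 0.9490

0.9490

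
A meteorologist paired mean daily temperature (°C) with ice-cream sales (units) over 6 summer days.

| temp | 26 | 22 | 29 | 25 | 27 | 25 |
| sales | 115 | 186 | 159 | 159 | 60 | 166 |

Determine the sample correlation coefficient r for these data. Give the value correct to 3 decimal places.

-0.467

n = 6, Σx = 154, Σy = 845, Σx² = 3980, Σy² = 129539, Σxy = 21438
nΣxy − ΣxΣy = 128628 − 130130 = -1502
nΣx² − (Σx)² = 23880 − 23716 = 164; nΣy² − (Σy)² = 777234 − 714025 = 63209
r = -1502 / √(164 × 63209) = -1502 / 3219.6702 ≈ -0.467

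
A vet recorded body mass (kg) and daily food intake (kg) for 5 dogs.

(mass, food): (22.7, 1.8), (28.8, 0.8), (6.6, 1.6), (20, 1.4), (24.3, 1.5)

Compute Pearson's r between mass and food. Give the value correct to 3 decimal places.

n = 5, Σx = 102.4, Σy = 7.1, Σx² = 2378.78, Σy² = 10.65, Σxy = 138.91
nΣxy − ΣxΣy = 694.55 − 727.04 = -32.49
nΣx² − (Σx)² = 11893.9 − 10485.76 = 1408.14; nΣy² − (Σy)² = 53.25 − 50.41 = 2.84
r = -32.49 / √(1408.14 × 2.84) = -32.49 / 63.2386 ≈ -0.514

-0.514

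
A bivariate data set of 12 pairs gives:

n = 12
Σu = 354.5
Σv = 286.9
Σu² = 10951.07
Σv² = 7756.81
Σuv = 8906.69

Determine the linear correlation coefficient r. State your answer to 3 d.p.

r = (nΣuv − ΣuΣv) / √[(nΣu² − (Σu)²)(nΣv² − (Σv)²)]
Numerator: 12×8906.69 − 354.5×286.9 = 5174.23
Denominator: √[(131412.84 − 125670.25)(93081.72 − 82311.61)] = √[5742.59 × 10770.11] = 7864.3707
r = 5174.23 / 7864.3707 ≈ 0.658

0.658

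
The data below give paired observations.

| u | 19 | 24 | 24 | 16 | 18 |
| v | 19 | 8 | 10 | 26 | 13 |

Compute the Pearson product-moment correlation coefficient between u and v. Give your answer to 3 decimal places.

n = 5, Σu = 101, Σv = 76, Σu² = 2093, Σv² = 1370, Σuv = 1443
nΣuv − ΣuΣv = 7215 − 7676 = -461
nΣu² − (Σu)² = 10465 − 10201 = 264; nΣv² − (Σv)² = 6850 − 5776 = 1074
r = -461 / √(264 × 1074) = -461 / 532.4810 ≈ -0.866

-0.866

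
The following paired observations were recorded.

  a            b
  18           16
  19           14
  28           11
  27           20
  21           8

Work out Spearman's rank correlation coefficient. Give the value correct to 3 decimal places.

-0.200

Rank a: 1, 2, 5, 4, 3
Rank b: 4, 3, 2, 5, 1
d = rank(a) − rank(b): -3, -1, 3, -1, 2; Σd² = 24
ρ = 1 − 6Σd² / [n(n²−1)] = 1 − 6×24 / (5×24) = 1 − 144/120 ≈ -0.200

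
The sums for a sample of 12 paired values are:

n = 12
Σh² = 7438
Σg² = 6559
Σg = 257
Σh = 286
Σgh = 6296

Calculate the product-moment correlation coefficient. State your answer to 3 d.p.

r = (nΣgh − ΣgΣh) / √[(nΣg² − (Σg)²)(nΣh² − (Σh)²)]
Numerator: 12×6296 − 257×286 = 2050
Denominator: √[(78708 − 66049)(89256 − 81796)] = √[12659 × 7460] = 9717.8259
r = 2050 / 9717.8259 ≈ 0.211

0.211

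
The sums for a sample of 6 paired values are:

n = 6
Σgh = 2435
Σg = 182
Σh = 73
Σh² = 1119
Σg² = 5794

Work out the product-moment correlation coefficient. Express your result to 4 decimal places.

0.8785

r = (nΣgh − ΣgΣh) / √[(nΣg² − (Σg)²)(nΣh² − (Σh)²)]
Numerator: 6×2435 − 182×73 = 1324
Denominator: √[(34764 − 33124)(6714 − 5329)] = √[1640 × 1385] = 1507.1165
r = 1324 / 1507.1165 ≈ 0.8785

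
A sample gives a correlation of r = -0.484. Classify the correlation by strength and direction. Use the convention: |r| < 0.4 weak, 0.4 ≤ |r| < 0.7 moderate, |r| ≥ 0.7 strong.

r = -0.484 < 0 so the relationship is negative.
|r| = 0.484, which falls in the moderate range.

moderate negative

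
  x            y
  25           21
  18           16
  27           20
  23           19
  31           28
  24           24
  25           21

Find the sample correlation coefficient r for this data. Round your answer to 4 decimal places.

n = 7, Σx = 173, Σy = 149, Σx² = 4369, Σy² = 3259, Σxy = 3759
nΣxy − ΣxΣy = 26313 − 25777 = 536
nΣx² − (Σx)² = 30583 − 29929 = 654; nΣy² − (Σy)² = 22813 − 22201 = 612
r = 536 / √(654 × 612) = 536 / 632.6516 ≈ 0.8472

0.8472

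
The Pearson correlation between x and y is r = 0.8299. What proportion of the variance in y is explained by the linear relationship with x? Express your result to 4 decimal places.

0.6887

r² = (0.8299)² = 0.6887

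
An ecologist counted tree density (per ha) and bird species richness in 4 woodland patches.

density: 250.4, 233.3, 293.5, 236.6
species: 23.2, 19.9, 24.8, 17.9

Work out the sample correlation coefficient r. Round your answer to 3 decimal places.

0.847

n = 4, Σx = 1013.8, Σy = 85.8, Σx² = 259250.86, Σy² = 1869.7, Σxy = 21965.89
nΣxy − ΣxΣy = 87863.56 − 86984.04 = 879.52
nΣx² − (Σx)² = 1037003.44 − 1027790.44 = 9213; nΣy² − (Σy)² = 7478.8 − 7361.64 = 117.16
r = 879.52 / √(9213 × 117.16) = 879.52 / 1038.9394 ≈ 0.847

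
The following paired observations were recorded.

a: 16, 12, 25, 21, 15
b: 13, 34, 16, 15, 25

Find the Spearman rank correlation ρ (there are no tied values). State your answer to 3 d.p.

-0.600

Rank a: 3, 1, 5, 4, 2
Rank b: 1, 5, 3, 2, 4
d = rank(a) − rank(b): 2, -4, 2, 2, -2; Σd² = 32
ρ = 1 − 6Σd² / [n(n²−1)] = 1 − 6×32 / (5×24) = 1 − 192/120 ≈ -0.600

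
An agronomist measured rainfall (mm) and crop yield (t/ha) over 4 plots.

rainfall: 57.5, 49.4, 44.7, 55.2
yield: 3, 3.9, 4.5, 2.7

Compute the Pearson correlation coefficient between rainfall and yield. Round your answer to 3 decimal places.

-0.951

n = 4, Σx = 206.8, Σy = 14.1, Σx² = 10791.74, Σy² = 51.75, Σxy = 715.35
nΣxy − ΣxΣy = 2861.4 − 2915.88 = -54.48
nΣx² − (Σx)² = 43166.96 − 42766.24 = 400.72; nΣy² − (Σy)² = 207 − 198.81 = 8.19
r = -54.48 / √(400.72 × 8.19) = -54.48 / 57.2878 ≈ -0.951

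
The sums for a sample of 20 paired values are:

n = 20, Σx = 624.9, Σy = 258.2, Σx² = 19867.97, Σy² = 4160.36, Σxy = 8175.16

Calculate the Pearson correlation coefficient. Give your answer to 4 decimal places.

r = (nΣxy − ΣxΣy) / √[(nΣx² − (Σx)²)(nΣy² − (Σy)²)]
Numerator: 20×8175.16 − 624.9×258.2 = 2154.02
Denominator: √[(397359.4 − 390500.01)(83207.2 − 66667.24)] = √[6859.39 × 16539.96] = 10651.4805
r = 2154.02 / 10651.4805 ≈ 0.2022

0.2022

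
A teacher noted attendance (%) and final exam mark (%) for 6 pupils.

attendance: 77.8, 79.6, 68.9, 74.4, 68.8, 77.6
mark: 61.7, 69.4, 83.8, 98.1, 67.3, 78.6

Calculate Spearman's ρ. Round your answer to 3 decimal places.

-0.257

Rank attendance: 5, 6, 2, 3, 1, 4
Rank mark: 1, 3, 5, 6, 2, 4
d = rank(attendance) − rank(mark): 4, 3, -3, -3, -1, 0; Σd² = 44
ρ = 1 − 6Σd² / [n(n²−1)] = 1 − 6×44 / (6×35) = 1 − 264/210 ≈ -0.257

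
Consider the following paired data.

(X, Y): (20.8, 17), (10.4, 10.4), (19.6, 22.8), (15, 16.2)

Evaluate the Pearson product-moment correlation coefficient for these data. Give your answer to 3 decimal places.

n = 4, ΣX = 65.8, ΣY = 66.4, ΣX² = 1149.96, ΣY² = 1179.44, ΣXY = 1151.64
nΣXY − ΣXΣY = 4606.56 − 4369.12 = 237.44
nΣX² − (ΣX)² = 4599.84 − 4329.64 = 270.2; nΣY² − (ΣY)² = 4717.76 − 4408.96 = 308.8
r = 237.44 / √(270.2 × 308.8) = 237.44 / 288.8560 ≈ 0.822

0.822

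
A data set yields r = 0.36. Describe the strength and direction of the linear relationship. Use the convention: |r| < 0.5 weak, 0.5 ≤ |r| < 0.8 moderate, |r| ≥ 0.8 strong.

weak positive

r = 0.36 > 0 so the relationship is positive.
|r| = 0.36, which falls in the weak range.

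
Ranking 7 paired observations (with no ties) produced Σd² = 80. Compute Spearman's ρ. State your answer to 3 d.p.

-0.429

ρ = 1 − 6Σd² / [n(n²−1)] = 1 − 6×80 / (7×48)
  = 1 − 480/336 = 1 − 1.4286 ≈ -0.429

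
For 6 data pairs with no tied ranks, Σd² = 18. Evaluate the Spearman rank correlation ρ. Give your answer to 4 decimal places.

0.4857

ρ = 1 − 6Σd² / [n(n²−1)] = 1 − 6×18 / (6×35)
  = 1 − 108/210 = 1 − 0.51429 ≈ 0.4857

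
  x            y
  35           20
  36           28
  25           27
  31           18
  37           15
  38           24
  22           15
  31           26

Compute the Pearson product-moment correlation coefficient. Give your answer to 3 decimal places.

n = 8, Σx = 255, Σy = 173, Σx² = 8365, Σy² = 3939, Σxy = 5544
nΣxy − ΣxΣy = 44352 − 44115 = 237
nΣx² − (Σx)² = 66920 − 65025 = 1895; nΣy² − (Σy)² = 31512 − 29929 = 1583
r = 237 / √(1895 × 1583) = 237 / 1731.9887 ≈ 0.137

0.137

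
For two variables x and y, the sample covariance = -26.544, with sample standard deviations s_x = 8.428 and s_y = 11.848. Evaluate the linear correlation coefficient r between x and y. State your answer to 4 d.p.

r = Cov(x,y) / (s_x · s_y) = -26.544 / (8.428 × 11.848)
  = -26.544 / 99.8549 ≈ -0.2658

-0.2658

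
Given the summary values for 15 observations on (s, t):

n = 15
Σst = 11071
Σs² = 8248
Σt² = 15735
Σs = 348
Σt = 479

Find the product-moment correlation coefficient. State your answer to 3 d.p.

-0.151

r = (nΣst − ΣsΣt) / √[(nΣs² − (Σs)²)(nΣt² − (Σt)²)]
Numerator: 15×11071 − 348×479 = -627
Denominator: √[(123720 − 121104)(236025 − 229441)] = √[2616 × 6584] = 4150.1499
r = -627 / 4150.1499 ≈ -0.151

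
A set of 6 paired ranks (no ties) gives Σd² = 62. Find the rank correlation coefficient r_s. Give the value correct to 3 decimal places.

ρ = 1 − 6Σd² / [n(n²−1)] = 1 − 6×62 / (6×35)
  = 1 − 372/210 = 1 − 1.7714 ≈ -0.771

-0.771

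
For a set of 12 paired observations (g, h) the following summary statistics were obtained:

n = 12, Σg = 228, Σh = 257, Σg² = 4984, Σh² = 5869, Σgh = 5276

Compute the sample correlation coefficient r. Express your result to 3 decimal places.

0.806

r = (nΣgh − ΣgΣh) / √[(nΣg² − (Σg)²)(nΣh² − (Σh)²)]
Numerator: 12×5276 − 228×257 = 4716
Denominator: √[(59808 − 51984)(70428 − 66049)] = √[7824 × 4379] = 5853.3150
r = 4716 / 5853.3150 ≈ 0.806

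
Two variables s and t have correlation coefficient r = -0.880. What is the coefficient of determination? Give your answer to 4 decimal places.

0.7744

r² = (-0.880)² = 0.7744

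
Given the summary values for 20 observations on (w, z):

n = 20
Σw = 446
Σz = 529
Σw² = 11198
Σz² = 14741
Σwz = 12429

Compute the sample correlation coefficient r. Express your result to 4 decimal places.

r = (nΣwz − ΣwΣz) / √[(nΣw² − (Σw)²)(nΣz² − (Σz)²)]
Numerator: 20×12429 − 446×529 = 12646
Denominator: √[(223960 − 198916)(294820 − 279841)] = √[25044 × 14979] = 19368.3782
r = 12646 / 19368.3782 ≈ 0.6529

0.6529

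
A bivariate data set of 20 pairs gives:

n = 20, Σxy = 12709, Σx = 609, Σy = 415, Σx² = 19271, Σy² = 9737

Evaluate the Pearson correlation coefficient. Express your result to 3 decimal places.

0.080

r = (nΣxy − ΣxΣy) / √[(nΣx² − (Σx)²)(nΣy² − (Σy)²)]
Numerator: 20×12709 − 609×415 = 1445
Denominator: √[(385420 − 370881)(194740 − 172225)] = √[14539 × 22515] = 18092.6942
r = 1445 / 18092.6942 ≈ 0.080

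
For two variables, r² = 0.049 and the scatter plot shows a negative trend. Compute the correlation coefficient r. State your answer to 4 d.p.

|r| = √0.049 = 0.2214
The association is negative, so r = −0.2214.

-0.2214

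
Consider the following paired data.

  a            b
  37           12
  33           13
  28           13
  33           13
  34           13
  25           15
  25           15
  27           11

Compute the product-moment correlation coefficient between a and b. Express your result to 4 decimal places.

n = 8, Σa = 242, Σb = 105, Σa² = 7466, Σb² = 1391, Σab = 3155
nΣab − ΣaΣb = 25240 − 25410 = -170
nΣa² − (Σa)² = 59728 − 58564 = 1164; nΣb² − (Σb)² = 11128 − 11025 = 103
r = -170 / √(1164 × 103) = -170 / 346.2542 ≈ -0.4910

-0.4910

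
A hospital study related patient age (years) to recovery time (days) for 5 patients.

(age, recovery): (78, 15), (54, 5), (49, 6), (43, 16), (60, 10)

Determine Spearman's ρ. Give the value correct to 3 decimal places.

-0.100

Rank age: 5, 3, 2, 1, 4
Rank recovery: 4, 1, 2, 5, 3
d = rank(age) − rank(recovery): 1, 2, 0, -4, 1; Σd² = 22
ρ = 1 − 6Σd² / [n(n²−1)] = 1 − 6×22 / (5×24) = 1 − 132/120 ≈ -0.100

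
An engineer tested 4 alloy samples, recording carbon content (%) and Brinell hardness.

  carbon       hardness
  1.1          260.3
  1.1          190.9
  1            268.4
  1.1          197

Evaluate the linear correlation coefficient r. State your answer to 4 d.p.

-0.6405

n = 4, Σx = 4.3, Σy = 916.6, Σx² = 4.63, Σy² = 215046.46, Σxy = 981.42
nΣxy − ΣxΣy = 3925.68 − 3941.38 = -15.7
nΣx² − (Σx)² = 18.52 − 18.49 = 0.03; nΣy² − (Σy)² = 860185.84 − 840155.56 = 20030.28
r = -15.7 / √(0.03 × 20030.28) = -15.7 / 24.5134 ≈ -0.6405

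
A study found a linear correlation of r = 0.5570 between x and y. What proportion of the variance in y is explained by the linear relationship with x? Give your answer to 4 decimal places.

r² = (0.5570)² = 0.3102

0.3102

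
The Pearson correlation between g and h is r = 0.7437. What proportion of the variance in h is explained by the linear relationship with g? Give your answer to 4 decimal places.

r² = (0.7437)² = 0.5531

0.5531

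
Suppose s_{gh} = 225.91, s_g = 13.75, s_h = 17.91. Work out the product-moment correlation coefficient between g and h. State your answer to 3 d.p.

r = Cov(g,h) / (s_g · s_h) = 225.91 / (13.75 × 17.91)
  = 225.91 / 246.2625 ≈ 0.917

0.917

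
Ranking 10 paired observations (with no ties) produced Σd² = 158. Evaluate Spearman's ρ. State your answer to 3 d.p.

ρ = 1 − 6Σd² / [n(n²−1)] = 1 − 6×158 / (10×99)
  = 1 − 948/990 = 1 − 0.9576 ≈ 0.042

0.042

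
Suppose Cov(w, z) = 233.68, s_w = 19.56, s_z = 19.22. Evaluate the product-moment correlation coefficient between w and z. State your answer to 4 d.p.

0.6216

r = Cov(w,z) / (s_w · s_z) = 233.68 / (19.56 × 19.22)
  = 233.68 / 375.9432 ≈ 0.6216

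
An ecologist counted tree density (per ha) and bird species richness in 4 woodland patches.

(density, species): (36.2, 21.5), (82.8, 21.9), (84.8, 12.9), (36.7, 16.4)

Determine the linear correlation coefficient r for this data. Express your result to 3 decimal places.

n = 4, Σx = 240.5, Σy = 72.7, Σx² = 16704.21, Σy² = 1377.23, Σxy = 4287.42
nΣxy − ΣxΣy = 17149.68 − 17484.35 = -334.67
nΣx² − (Σx)² = 66816.84 − 57840.25 = 8976.59; nΣy² − (Σy)² = 5508.92 − 5285.29 = 223.63
r = -334.67 / √(8976.59 × 223.63) = -334.67 / 1416.8397 ≈ -0.236

-0.236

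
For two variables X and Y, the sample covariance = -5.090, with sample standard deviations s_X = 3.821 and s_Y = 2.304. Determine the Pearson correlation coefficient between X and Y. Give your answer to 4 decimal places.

-0.5782

r = Cov(X,Y) / (s_X · s_Y) = -5.090 / (3.821 × 2.304)
  = -5.090 / 8.8036 ≈ -0.5782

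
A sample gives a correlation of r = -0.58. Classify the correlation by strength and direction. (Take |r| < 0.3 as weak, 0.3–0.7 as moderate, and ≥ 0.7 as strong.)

r = -0.58 < 0 so the relationship is negative.
|r| = 0.58, which falls in the moderate range.

moderate negative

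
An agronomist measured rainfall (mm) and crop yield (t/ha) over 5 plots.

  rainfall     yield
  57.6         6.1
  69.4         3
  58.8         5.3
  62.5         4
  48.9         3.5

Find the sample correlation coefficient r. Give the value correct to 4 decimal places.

n = 5, Σx = 297.2, Σy = 21.9, Σx² = 17889.02, Σy² = 102.55, Σxy = 1292.35
nΣxy − ΣxΣy = 6461.75 − 6508.68 = -46.93
nΣx² − (Σx)² = 89445.1 − 88327.84 = 1117.26; nΣy² − (Σy)² = 512.75 − 479.61 = 33.14
r = -46.93 / √(1117.26 × 33.14) = -46.93 / 192.4214 ≈ -0.2439

-0.2439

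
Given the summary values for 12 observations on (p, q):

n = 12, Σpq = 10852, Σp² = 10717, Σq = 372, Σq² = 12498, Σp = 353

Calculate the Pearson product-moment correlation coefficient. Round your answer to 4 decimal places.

-0.1605

r = (nΣpq − ΣpΣq) / √[(nΣp² − (Σp)²)(nΣq² − (Σq)²)]
Numerator: 12×10852 − 353×372 = -1092
Denominator: √[(128604 − 124609)(149976 − 138384)] = √[3995 × 11592] = 6805.1481
r = -1092 / 6805.1481 ≈ -0.1605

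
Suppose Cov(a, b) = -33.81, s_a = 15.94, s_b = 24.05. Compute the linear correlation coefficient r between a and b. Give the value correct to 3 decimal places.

-0.088

r = Cov(a,b) / (s_a · s_b) = -33.81 / (15.94 × 24.05)
  = -33.81 / 383.3570 ≈ -0.088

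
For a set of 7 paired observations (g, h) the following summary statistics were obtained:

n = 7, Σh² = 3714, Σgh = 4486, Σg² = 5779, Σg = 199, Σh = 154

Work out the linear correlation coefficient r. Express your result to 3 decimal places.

r = (nΣgh − ΣgΣh) / √[(nΣg² − (Σg)²)(nΣh² − (Σh)²)]
Numerator: 7×4486 − 199×154 = 756
Denominator: √[(40453 − 39601)(25998 − 23716)] = √[852 × 2282] = 1394.3687
r = 756 / 1394.3687 ≈ 0.542

0.542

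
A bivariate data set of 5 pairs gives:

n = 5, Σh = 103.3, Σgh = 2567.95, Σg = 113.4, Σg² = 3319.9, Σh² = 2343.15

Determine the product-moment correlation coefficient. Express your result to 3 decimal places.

r = (nΣgh − ΣgΣh) / √[(nΣg² − (Σg)²)(nΣh² − (Σh)²)]
Numerator: 5×2567.95 − 113.4×103.3 = 1125.53
Denominator: √[(16599.5 − 12859.56)(11715.75 − 10670.89)] = √[3739.94 × 1044.86] = 1976.7938
r = 1125.53 / 1976.7938 ≈ 0.569

0.569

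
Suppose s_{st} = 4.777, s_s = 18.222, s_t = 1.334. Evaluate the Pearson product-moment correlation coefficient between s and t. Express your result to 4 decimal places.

r = Cov(s,t) / (s_s · s_t) = 4.777 / (18.222 × 1.334)
  = 4.777 / 24.3081 ≈ 0.1965

0.1965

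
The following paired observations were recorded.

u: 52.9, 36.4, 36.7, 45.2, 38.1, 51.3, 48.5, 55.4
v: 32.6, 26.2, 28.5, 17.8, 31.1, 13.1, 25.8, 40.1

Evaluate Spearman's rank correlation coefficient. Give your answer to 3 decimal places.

0.286

Rank u: 7, 1, 2, 4, 3, 6, 5, 8
Rank v: 7, 4, 5, 2, 6, 1, 3, 8
d = rank(u) − rank(v): 0, -3, -3, 2, -3, 5, 2, 0; Σd² = 60
ρ = 1 − 6Σd² / [n(n²−1)] = 1 − 6×60 / (8×63) = 1 − 360/504 ≈ 0.286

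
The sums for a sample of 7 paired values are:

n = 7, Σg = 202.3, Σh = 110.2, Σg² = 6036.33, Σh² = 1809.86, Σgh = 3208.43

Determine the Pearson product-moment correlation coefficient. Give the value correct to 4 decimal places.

r = (nΣgh − ΣgΣh) / √[(nΣg² − (Σg)²)(nΣh² − (Σh)²)]
Numerator: 7×3208.43 − 202.3×110.2 = 165.55
Denominator: √[(42254.31 − 40925.29)(12669.02 − 12144.04)] = √[1329.02 × 524.98] = 835.2897
r = 165.55 / 835.2897 ≈ 0.1982

0.1982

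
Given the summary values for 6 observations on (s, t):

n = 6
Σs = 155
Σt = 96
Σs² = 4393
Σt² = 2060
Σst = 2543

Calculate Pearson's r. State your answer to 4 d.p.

0.1396

r = (nΣst − ΣsΣt) / √[(nΣs² − (Σs)²)(nΣt² − (Σt)²)]
Numerator: 6×2543 − 155×96 = 378
Denominator: √[(26358 − 24025)(12360 − 9216)] = √[2333 × 3144] = 2708.3117
r = 378 / 2708.3117 ≈ 0.1396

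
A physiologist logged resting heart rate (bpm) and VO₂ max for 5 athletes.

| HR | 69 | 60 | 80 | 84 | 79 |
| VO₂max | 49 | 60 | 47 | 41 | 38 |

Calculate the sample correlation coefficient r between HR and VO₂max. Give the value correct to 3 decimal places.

-0.893

n = 5, Σx = 372, Σy = 235, Σx² = 28058, Σy² = 11335, Σxy = 17187
nΣxy − ΣxΣy = 85935 − 87420 = -1485
nΣx² − (Σx)² = 140290 − 138384 = 1906; nΣy² − (Σy)² = 56675 − 55225 = 1450
r = -1485 / √(1906 × 1450) = -1485 / 1662.4380 ≈ -0.893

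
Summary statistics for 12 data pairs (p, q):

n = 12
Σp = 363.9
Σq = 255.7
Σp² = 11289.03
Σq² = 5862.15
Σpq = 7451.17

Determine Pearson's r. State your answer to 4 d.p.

-0.9351

r = (nΣpq − ΣpΣq) / √[(nΣp² − (Σp)²)(nΣq² − (Σq)²)]
Numerator: 12×7451.17 − 363.9×255.7 = -3635.19
Denominator: √[(135468.36 − 132423.21)(70345.8 − 65382.49)] = √[3045.15 × 4963.31] = 3887.6758
r = -3635.19 / 3887.6758 ≈ -0.9351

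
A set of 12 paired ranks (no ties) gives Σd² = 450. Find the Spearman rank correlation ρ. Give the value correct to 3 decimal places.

-0.573

ρ = 1 − 6Σd² / [n(n²−1)] = 1 − 6×450 / (12×143)
  = 1 − 2700/1716 = 1 − 1.5734 ≈ -0.573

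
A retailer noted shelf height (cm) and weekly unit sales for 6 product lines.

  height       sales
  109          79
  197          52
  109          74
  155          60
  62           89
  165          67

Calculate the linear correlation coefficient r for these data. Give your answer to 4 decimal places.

-0.9652

n = 6, Σx = 797, Σy = 421, Σx² = 117665, Σy² = 30431, Σxy = 52794
nΣxy − ΣxΣy = 316764 − 335537 = -18773
nΣx² − (Σx)² = 705990 − 635209 = 70781; nΣy² − (Σy)² = 182586 − 177241 = 5345
r = -18773 / √(70781 × 5345) = -18773 / 19450.5641 ≈ -0.9652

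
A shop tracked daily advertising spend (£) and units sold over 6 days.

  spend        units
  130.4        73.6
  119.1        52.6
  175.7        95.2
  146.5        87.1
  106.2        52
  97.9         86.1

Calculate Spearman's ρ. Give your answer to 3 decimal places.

Rank spend: 4, 3, 6, 5, 2, 1
Rank units: 3, 2, 6, 5, 1, 4
d = rank(spend) − rank(units): 1, 1, 0, 0, 1, -3; Σd² = 12
ρ = 1 − 6Σd² / [n(n²−1)] = 1 − 6×12 / (6×35) = 1 − 72/210 ≈ 0.657

0.657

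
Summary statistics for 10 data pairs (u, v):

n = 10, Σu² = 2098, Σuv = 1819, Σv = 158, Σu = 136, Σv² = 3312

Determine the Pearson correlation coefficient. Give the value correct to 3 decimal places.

r = (nΣuv − ΣuΣv) / √[(nΣu² − (Σu)²)(nΣv² − (Σv)²)]
Numerator: 10×1819 − 136×158 = -3298
Denominator: √[(20980 − 18496)(33120 − 24964)] = √[2484 × 8156] = 4501.0559
r = -3298 / 4501.0559 ≈ -0.733

-0.733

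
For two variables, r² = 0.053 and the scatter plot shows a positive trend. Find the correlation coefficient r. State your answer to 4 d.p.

|r| = √0.053 = 0.2302
The association is positive, so r = 0.2302.

0.2302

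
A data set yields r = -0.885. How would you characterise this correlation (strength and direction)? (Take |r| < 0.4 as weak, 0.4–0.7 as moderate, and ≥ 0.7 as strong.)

strong negative

r = -0.885 < 0 so the relationship is negative.
|r| = 0.885, which falls in the strong range.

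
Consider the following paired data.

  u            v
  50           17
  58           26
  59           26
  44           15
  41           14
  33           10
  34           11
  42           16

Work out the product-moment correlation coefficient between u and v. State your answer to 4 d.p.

0.9731

n = 8, Σu = 361, Σv = 135, Σu² = 16971, Σv² = 2539, Σuv = 6502
nΣuv − ΣuΣv = 52016 − 48735 = 3281
nΣu² − (Σu)² = 135768 − 130321 = 5447; nΣv² − (Σv)² = 20312 − 18225 = 2087
r = 3281 / √(5447 × 2087) = 3281 / 3371.6300 ≈ 0.9731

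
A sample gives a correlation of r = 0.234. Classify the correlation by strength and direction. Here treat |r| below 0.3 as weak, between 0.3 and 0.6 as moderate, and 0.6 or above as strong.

r = 0.234 > 0 so the relationship is positive.
|r| = 0.234, which falls in the weak range.

weak positive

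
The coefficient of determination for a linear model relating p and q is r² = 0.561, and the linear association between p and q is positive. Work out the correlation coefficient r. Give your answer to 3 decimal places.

|r| = √0.561 = 0.749
The association is positive, so r = 0.749.

0.749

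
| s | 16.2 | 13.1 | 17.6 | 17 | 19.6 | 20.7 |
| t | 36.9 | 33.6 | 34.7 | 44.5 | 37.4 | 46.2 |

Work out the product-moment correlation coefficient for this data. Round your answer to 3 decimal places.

0.613

n = 6, Σs = 104.2, Σt = 233.3, Σs² = 1845.46, Σt² = 9208.11, Σst = 4094.54
nΣst − ΣsΣt = 24567.24 − 24309.86 = 257.38
nΣs² − (Σs)² = 11072.76 − 10857.64 = 215.12; nΣt² − (Σt)² = 55248.66 − 54428.89 = 819.77
r = 257.38 / √(215.12 × 819.77) = 257.38 / 419.9392 ≈ 0.613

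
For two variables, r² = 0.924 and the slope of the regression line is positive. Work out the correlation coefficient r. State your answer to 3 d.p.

0.961

|r| = √0.924 = 0.961
The association is positive, so r = 0.961.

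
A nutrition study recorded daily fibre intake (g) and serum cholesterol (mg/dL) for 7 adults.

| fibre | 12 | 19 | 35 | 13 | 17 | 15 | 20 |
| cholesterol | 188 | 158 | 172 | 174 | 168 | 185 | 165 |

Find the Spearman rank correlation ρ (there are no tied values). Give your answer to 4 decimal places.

Rank fibre: 1, 5, 7, 2, 4, 3, 6
Rank cholesterol: 7, 1, 4, 5, 3, 6, 2
d = rank(fibre) − rank(cholesterol): -6, 4, 3, -3, 1, -3, 4; Σd² = 96
ρ = 1 − 6Σd² / [n(n²−1)] = 1 − 6×96 / (7×48) = 1 − 576/336 ≈ -0.7143

-0.7143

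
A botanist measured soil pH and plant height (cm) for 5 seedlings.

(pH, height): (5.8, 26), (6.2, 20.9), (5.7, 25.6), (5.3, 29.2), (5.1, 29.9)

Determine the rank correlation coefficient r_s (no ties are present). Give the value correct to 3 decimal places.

-0.900

Rank pH: 4, 5, 3, 2, 1
Rank height: 3, 1, 2, 4, 5
d = rank(pH) − rank(height): 1, 4, 1, -2, -4; Σd² = 38
ρ = 1 − 6Σd² / [n(n²−1)] = 1 − 6×38 / (5×24) = 1 − 228/120 ≈ -0.900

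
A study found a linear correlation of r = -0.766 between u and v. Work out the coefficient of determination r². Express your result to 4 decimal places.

0.5868

r² = (-0.766)² = 0.5868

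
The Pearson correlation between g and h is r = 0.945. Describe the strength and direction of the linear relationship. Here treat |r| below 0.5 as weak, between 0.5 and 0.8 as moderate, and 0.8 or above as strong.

strong positive

r = 0.945 > 0 so the relationship is positive.
|r| = 0.945, which falls in the strong range.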